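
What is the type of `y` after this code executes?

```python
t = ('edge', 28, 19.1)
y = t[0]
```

Index 0 of tuple is 'edge' which is str

str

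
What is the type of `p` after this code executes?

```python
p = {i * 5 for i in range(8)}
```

A set comprehension {expr for x in iterable} produces a set

set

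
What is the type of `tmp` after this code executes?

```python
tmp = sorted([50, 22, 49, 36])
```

sorted() always returns list

list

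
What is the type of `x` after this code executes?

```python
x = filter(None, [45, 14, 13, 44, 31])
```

filter() returns a filter iterator object

filter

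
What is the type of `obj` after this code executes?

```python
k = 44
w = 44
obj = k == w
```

Equality comparison returns bool

bool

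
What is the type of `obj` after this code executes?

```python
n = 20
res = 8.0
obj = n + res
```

int + float returns float (20 + 8.0 = 28.0)

float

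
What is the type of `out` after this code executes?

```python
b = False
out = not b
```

'not' always returns bool

bool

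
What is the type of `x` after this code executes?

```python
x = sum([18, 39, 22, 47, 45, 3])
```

sum() of ints returns int

int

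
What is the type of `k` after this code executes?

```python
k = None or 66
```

'or' with None returns the other value (66, int)

int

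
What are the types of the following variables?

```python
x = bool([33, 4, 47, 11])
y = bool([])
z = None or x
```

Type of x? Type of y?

bool() returns bool; bool() returns bool

bool, bool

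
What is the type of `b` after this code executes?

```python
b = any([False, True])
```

any() returns bool

bool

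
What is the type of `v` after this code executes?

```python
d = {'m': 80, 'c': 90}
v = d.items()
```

dict.items() returns a dict_items view

dict_items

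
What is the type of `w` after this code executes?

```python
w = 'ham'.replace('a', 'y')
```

str.replace() returns str

str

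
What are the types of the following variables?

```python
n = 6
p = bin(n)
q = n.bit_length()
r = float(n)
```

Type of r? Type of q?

float() returns float; int.bit_length() returns int

float, int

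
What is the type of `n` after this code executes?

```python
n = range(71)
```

range() returns a range object

range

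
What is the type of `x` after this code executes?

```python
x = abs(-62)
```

abs() of int returns int

int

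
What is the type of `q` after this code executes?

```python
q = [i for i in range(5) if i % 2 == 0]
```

A list comprehension [...] produces a list

list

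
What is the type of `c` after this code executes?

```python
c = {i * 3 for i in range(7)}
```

A set comprehension {expr for x in iterable} produces a set

set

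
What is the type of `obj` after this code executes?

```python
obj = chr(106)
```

chr() returns str (single character)

str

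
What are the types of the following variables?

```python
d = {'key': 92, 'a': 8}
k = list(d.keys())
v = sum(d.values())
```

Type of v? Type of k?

sum of int values returns int; list(...) returns list

int, list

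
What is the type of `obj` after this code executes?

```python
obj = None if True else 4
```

Ternary: condition is True, if branch (None) taken → NoneType

NoneType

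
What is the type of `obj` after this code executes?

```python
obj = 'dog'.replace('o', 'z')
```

str.replace() returns str

str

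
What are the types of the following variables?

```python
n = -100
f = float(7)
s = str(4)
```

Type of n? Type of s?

n is int; s is str

int, str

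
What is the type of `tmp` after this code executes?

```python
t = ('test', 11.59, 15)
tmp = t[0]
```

Index 0 of tuple is 'test' which is str

str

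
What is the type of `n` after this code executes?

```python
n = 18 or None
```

'or' returns first truthy value (18, int)

int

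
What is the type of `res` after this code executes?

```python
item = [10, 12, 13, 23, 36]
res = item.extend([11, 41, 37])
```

list.extend() returns None

NoneType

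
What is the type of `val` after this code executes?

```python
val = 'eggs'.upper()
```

str.upper() returns str

str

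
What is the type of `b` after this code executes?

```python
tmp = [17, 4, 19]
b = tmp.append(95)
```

list.append() returns None (mutates in place)

NoneType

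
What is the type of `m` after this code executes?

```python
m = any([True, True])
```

any() returns bool

bool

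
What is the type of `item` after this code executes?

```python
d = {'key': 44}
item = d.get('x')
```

dict.get() returns None when key 'x' is not found and no default given

NoneType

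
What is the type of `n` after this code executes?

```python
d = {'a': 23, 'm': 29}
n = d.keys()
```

.keys() returns a dict_keys view object

dict_keys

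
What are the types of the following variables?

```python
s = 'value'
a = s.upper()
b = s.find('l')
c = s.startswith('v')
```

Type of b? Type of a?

str.find() returns int; str.upper() returns str

int, str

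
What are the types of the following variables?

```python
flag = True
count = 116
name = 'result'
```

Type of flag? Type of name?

flag is bool; name is str

bool, str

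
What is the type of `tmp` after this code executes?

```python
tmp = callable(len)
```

callable() returns bool

bool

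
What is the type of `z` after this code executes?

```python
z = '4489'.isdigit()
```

str.isdigit() returns bool

bool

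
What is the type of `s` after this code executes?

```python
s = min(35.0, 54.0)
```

min() of floats returns float

float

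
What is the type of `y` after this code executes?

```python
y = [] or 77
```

'or' returns first truthy value (77, which is int)

int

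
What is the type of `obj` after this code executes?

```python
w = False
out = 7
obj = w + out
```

bool + int returns int (False is 0, so 0 + 7 = 7)

int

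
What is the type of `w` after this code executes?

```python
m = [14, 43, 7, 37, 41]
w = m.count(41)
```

list.count() returns int

int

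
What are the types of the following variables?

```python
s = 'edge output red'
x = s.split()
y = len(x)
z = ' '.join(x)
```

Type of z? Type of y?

str.join() returns str; len() returns int

str, int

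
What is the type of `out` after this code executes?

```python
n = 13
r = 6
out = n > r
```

Comparison operators return bool

bool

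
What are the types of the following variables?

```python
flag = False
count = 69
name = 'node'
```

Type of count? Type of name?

count is int; name is str

int, str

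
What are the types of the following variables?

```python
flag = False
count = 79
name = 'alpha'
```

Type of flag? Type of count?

flag is bool; count is int

bool, int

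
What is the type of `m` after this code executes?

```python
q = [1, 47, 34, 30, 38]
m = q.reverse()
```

list.reverse() returns None

NoneType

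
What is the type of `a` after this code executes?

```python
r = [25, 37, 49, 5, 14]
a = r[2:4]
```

Slicing a list always returns a list

list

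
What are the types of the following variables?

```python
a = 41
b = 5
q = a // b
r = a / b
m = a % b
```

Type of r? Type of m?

int / int returns float; int % int returns int

float, int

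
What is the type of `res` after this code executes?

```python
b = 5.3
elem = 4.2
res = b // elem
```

float // float returns float (floor division preserves float type)

float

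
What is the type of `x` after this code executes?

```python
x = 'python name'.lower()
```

str.lower() returns str

str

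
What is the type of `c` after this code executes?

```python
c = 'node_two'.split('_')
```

str.split() returns list

list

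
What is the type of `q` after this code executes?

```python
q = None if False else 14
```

Ternary: condition is False, else branch (14) taken → int

int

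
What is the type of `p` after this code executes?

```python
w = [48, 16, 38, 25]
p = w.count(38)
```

list.count() returns int

int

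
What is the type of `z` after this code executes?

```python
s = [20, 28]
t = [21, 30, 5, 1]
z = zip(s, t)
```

zip() returns a zip iterator object

zip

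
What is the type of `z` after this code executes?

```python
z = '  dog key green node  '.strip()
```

str.strip() returns str

str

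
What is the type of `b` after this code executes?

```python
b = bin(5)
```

bin() returns str representation

str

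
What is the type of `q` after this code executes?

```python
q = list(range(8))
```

list(range(...)) returns list

list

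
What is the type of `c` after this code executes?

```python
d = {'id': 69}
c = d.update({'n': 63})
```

dict.update() returns None

NoneType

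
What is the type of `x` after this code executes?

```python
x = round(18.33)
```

round() with no ndigits arg returns int

int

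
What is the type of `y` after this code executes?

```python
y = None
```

None has type NoneType

NoneType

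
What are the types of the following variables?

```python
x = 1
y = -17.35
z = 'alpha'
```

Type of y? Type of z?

y is float; z is str

float, str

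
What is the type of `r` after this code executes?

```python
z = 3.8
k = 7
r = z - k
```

float - int returns float (3.8 - 7 = -3.2)

float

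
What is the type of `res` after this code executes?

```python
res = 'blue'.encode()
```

str.encode() returns bytes

bytes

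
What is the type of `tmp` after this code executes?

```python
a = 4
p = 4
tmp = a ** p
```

int ** positive int returns int (4 ** 4 = 256)

int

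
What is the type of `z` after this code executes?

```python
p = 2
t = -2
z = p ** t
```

int ** negative int returns float

float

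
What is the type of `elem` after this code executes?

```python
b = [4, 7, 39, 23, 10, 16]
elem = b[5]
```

Indexing a list of ints returns int (b[5] = 16)

int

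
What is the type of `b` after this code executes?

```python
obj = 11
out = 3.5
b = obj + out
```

int + float returns float (11 + 3.5 = 14.5)

float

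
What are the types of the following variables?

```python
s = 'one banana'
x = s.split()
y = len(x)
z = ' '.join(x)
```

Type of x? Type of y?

str.split() returns list; len() returns int

list, int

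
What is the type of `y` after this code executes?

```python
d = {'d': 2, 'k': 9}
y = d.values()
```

.values() returns a dict_values view object

dict_values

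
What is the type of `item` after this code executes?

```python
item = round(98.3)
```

round() with no ndigits arg returns int

int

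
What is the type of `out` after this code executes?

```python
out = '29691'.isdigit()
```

str.isdigit() returns bool

bool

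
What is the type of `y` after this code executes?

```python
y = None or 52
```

'or' with None returns the other value (52, int)

int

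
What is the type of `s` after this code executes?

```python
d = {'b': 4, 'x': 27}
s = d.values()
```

.values() returns a dict_values view object

dict_values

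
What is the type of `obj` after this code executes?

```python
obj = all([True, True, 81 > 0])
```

all() returns bool

bool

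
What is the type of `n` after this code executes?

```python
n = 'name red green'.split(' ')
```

str.split() returns list

list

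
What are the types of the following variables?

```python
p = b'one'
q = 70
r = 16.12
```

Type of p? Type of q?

p is bytes; q is int

bytes, int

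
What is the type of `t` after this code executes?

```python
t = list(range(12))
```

list(range(...)) returns list

list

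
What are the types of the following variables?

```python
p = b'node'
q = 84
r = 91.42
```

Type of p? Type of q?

p is bytes; q is int

bytes, int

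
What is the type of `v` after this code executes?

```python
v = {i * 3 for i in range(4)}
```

A set comprehension {expr for x in iterable} produces a set

set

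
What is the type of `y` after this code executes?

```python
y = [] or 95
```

'or' returns first truthy value (95, which is int)

int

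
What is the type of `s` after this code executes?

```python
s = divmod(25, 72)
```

divmod() returns a tuple (quotient, remainder)

tuple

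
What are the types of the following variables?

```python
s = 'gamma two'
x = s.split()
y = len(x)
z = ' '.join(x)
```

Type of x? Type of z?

str.split() returns list; str.join() returns str

list, str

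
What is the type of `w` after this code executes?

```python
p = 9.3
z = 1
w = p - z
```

float - int returns float (9.3 - 1 = 8.3)

float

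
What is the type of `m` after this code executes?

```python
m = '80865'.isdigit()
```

str.isdigit() returns bool

bool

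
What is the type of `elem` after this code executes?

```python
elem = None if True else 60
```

Ternary: condition is True, if branch (None) taken → NoneType

NoneType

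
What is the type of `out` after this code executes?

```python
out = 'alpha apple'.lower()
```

str.lower() returns str

str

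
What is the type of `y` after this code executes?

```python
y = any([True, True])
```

any() returns bool

bool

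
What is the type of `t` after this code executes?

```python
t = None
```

None has type NoneType

NoneType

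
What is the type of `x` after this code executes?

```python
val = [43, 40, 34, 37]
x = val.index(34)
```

list.index() returns int

int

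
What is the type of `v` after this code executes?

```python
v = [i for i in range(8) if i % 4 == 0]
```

A list comprehension [...] produces a list

list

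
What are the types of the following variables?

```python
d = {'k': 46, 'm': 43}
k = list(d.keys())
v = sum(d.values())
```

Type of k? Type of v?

list(...) returns list; sum of int values returns int

list, int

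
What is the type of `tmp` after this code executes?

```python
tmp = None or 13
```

'or' with None returns the other value (13, int)

int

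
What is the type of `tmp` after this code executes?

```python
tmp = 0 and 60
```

'and' returns the first falsy value (0, which is int)

int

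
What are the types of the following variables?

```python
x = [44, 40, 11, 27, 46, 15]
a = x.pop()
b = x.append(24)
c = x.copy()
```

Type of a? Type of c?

list.pop() returns the element (int); list.copy() returns list

int, list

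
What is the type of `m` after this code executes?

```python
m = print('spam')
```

print() returns None

NoneType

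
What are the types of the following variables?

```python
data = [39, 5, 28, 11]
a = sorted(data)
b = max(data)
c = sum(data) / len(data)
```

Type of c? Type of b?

int / int returns float; max of ints returns int

float, int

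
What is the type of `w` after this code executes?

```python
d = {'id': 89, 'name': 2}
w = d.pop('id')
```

dict.pop() returns the value (int)

int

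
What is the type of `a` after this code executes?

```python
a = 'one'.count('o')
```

str.count() returns int

int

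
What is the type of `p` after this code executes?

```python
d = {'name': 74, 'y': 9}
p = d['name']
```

Accessing dict[str, int] with key 'name' returns int value 74

int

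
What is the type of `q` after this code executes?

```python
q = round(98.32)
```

round() with no ndigits arg returns int

int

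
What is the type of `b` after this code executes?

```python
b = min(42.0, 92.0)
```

min() of floats returns float

float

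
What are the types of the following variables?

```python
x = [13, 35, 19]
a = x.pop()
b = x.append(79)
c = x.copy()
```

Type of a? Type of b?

list.pop() returns the element (int); list.append() returns None

int, NoneType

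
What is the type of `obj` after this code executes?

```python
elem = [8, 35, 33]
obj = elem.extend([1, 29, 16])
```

list.extend() returns None

NoneType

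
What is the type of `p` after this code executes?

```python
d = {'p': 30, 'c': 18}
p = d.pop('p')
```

dict.pop() returns the value (int)

int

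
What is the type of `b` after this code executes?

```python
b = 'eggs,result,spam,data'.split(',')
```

str.split() returns list

list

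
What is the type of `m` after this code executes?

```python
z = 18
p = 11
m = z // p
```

int // int returns int (18 // 11 = 1)

int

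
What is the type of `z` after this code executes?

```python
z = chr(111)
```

chr() returns str (single character)

str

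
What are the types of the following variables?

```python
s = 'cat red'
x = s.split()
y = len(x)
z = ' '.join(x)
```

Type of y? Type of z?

len() returns int; str.join() returns str

int, str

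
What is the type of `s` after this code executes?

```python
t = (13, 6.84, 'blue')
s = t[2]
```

Index 2 of tuple is 'blue' which is str

str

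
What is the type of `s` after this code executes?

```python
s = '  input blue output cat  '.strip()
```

str.strip() returns str

str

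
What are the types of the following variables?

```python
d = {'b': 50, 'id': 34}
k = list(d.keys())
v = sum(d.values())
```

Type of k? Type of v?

list(...) returns list; sum of int values returns int

list, int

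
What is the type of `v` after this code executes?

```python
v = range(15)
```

range() returns a range object

range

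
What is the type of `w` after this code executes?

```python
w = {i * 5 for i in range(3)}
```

A set comprehension {expr for x in iterable} produces a set

set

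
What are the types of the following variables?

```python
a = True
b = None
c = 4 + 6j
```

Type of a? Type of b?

a is bool; b is NoneType

bool, NoneType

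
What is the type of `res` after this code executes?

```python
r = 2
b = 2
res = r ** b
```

int ** positive int returns int (2 ** 2 = 4)

int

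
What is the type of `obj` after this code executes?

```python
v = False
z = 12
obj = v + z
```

bool + int returns int (False is 0, so 0 + 12 = 12)

int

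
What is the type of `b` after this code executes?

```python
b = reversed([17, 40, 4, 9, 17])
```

reversed() on a list returns a list_reverseiterator

list_reverseiterator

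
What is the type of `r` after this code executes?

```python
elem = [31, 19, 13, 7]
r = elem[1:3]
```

Slicing a list always returns a list

list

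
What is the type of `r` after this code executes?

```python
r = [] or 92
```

'or' returns first truthy value (92, which is int)

int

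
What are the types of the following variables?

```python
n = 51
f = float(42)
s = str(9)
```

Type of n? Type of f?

n is int; f is float

int, float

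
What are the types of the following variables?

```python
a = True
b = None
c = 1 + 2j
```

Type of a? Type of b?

a is bool; b is NoneType

bool, NoneType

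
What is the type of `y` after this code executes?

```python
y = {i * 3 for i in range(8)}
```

A set comprehension {expr for x in iterable} produces a set

set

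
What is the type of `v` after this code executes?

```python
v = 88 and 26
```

'and' returns the last value when all truthy (26, which is int)

int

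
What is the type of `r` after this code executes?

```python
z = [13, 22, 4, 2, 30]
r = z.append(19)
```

list.append() returns None (mutates in place)

NoneType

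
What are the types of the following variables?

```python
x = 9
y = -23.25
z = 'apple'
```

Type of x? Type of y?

x is int; y is float

int, float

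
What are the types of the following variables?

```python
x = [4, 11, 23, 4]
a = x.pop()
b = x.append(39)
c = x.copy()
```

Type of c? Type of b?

list.copy() returns list; list.append() returns None

list, NoneType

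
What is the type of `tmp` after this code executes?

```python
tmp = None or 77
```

'or' with None returns the other value (77, int)

int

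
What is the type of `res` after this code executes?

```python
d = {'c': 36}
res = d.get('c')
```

dict.get() returns the value (int) when key is found

int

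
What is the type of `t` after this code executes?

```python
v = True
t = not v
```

'not' always returns bool

bool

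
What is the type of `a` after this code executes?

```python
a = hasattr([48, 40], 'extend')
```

hasattr() returns bool

bool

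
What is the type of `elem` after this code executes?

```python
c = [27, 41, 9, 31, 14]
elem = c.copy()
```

list.copy() returns list

list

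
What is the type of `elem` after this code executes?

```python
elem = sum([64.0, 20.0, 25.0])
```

sum() of floats returns float

float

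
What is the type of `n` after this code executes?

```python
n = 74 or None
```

'or' returns first truthy value (74, int)

int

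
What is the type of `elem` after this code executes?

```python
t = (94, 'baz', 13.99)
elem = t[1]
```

Index 1 of tuple is 'baz' which is str

str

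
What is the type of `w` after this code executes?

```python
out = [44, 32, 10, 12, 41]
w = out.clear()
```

list.clear() returns None

NoneType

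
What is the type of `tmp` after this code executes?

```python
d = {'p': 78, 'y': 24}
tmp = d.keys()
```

.keys() returns a dict_keys view object

dict_keys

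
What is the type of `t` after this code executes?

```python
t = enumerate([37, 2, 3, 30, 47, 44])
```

enumerate() returns an enumerate iterator object

enumerate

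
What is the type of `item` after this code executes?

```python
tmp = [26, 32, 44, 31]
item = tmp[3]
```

Indexing a list of ints returns int (tmp[3] = 31)

int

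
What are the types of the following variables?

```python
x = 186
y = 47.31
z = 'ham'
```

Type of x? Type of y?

x is int; y is float

int, float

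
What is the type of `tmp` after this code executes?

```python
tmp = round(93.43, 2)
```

round() with ndigits arg returns float

float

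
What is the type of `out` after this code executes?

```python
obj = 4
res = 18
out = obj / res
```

int / int always returns float in Python 3 (4 / 18 = 0.222222)

float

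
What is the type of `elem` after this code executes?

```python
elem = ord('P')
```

ord() returns int (Unicode code point)

int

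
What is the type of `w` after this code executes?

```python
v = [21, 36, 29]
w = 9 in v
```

'in' operator returns bool

bool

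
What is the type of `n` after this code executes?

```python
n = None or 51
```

'or' with None returns the other value (51, int)

int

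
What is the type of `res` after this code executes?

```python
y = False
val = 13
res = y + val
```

bool + int returns int (False is 0, so 0 + 13 = 13)

int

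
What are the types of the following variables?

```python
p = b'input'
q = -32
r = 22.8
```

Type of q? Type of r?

q is int; r is float

int, float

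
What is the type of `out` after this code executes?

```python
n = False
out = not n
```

'not' always returns bool

bool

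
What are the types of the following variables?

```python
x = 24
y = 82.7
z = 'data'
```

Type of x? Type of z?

x is int; z is str

int, str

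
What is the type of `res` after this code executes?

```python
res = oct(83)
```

oct() returns str representation

str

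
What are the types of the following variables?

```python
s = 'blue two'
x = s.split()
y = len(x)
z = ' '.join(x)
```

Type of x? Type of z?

str.split() returns list; str.join() returns str

list, str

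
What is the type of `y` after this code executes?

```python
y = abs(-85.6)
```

abs() of float returns float

float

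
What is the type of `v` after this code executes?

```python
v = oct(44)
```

oct() returns str representation

str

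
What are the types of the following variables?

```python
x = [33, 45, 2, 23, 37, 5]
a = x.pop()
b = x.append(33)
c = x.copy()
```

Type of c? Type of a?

list.copy() returns list; list.pop() returns the element (int)

list, int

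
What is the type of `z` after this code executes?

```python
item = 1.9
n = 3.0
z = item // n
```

float // float returns float (floor division preserves float type)

float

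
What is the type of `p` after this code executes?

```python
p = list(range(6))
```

list(range(...)) returns list

list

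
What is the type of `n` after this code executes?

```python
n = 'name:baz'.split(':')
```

str.split() returns list

list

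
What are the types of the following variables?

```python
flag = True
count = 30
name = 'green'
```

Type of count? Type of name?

count is int; name is str

int, str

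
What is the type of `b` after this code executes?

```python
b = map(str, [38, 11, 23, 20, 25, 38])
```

map() returns a map iterator object

map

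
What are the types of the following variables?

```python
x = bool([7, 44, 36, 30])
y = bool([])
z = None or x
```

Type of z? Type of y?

None or <bool> returns the bool; bool() returns bool

bool, bool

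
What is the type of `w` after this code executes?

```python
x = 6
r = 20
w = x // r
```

int // int returns int (6 // 20 = 0)

int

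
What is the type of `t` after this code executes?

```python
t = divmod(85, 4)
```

divmod() returns a tuple (quotient, remainder)

tuple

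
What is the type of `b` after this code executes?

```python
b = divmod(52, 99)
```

divmod() returns a tuple (quotient, remainder)

tuple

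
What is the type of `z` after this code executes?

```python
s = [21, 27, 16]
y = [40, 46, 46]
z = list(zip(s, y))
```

list(zip(...)) returns a list of tuples

list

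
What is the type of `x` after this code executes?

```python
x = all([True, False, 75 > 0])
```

all() returns bool

bool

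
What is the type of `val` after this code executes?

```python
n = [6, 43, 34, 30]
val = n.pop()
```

list.pop() returns the popped element (int here)

int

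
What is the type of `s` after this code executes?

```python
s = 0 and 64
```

'and' returns the first falsy value (0, which is int)

int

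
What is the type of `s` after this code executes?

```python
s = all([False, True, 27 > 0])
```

all() returns bool

bool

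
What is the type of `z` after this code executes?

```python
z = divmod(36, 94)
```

divmod() returns a tuple (quotient, remainder)

tuple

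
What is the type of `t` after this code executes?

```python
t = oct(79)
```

oct() returns str representation

str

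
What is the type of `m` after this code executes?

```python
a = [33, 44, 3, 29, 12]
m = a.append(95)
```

list.append() returns None (mutates in place)

NoneType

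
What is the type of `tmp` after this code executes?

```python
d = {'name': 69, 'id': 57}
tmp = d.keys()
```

.keys() returns a dict_keys view object

dict_keys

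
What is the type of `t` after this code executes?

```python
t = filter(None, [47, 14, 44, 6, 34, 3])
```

filter() returns a filter iterator object

filter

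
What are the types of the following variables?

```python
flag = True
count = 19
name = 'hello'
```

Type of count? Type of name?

count is int; name is str

int, str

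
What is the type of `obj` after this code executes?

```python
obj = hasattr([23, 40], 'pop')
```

hasattr() returns bool

bool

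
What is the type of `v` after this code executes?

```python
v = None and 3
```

'and' returns first falsy value (None)

NoneType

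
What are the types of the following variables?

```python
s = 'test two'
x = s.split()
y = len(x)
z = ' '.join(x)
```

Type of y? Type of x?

len() returns int; str.split() returns list

int, list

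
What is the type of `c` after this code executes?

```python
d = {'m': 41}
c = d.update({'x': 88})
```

dict.update() returns None

NoneType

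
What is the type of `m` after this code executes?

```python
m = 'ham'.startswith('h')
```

str.startswith() returns bool

bool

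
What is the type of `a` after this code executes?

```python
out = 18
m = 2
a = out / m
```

int / int always returns float in Python 3 (18 / 2 = 9)

float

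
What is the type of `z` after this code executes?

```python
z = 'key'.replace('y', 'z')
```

str.replace() returns str

str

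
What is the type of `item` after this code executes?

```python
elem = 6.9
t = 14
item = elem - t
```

float - int returns float (6.9 - 14 = -7.1)

float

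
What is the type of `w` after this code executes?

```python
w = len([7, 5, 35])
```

len() always returns int

int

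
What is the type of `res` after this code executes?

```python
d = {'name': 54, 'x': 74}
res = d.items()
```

dict.items() returns a dict_items view

dict_items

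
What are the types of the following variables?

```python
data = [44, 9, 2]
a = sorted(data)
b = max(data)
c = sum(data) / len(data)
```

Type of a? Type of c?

sorted() returns list; int / int returns float

list, float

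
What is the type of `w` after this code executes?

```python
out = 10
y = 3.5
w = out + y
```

int + float returns float (10 + 3.5 = 13.5)

float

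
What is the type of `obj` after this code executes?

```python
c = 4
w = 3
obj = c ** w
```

int ** positive int returns int (4 ** 3 = 64)

int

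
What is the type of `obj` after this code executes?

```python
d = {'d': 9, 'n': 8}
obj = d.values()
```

.values() returns a dict_values view object

dict_values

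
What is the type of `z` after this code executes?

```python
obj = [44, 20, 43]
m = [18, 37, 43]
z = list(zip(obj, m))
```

list(zip(...)) returns a list of tuples

list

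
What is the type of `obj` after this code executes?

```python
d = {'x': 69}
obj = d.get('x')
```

dict.get() returns the value (int) when key is found

int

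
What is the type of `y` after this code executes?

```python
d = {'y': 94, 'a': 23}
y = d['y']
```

Accessing dict[str, int] with key 'y' returns int value 94

int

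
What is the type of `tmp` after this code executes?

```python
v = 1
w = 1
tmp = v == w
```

Equality comparison returns bool

bool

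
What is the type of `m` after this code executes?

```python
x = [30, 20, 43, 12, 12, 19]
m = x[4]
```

Indexing a list of ints returns int (x[4] = 12)

int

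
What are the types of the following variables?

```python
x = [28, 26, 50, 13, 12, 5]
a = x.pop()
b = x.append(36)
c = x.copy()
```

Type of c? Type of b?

list.copy() returns list; list.append() returns None

list, NoneType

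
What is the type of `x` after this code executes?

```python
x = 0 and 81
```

'and' returns the first falsy value (0, which is int)

int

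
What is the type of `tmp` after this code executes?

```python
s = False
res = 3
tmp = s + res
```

bool + int returns int (False is 0, so 0 + 3 = 3)

int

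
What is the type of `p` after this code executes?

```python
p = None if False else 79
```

Ternary: condition is False, else branch (79) taken → int

int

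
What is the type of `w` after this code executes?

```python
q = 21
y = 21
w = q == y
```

Equality comparison returns bool

bool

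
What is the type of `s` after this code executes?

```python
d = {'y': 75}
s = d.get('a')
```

dict.get() returns None when key 'a' is not found and no default given

NoneType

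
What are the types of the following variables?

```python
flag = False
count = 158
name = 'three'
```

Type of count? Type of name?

count is int; name is str

int, str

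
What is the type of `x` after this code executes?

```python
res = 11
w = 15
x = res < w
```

Comparison operators return bool

bool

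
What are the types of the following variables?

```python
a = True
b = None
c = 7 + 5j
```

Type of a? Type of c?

a is bool; c is complex

bool, complex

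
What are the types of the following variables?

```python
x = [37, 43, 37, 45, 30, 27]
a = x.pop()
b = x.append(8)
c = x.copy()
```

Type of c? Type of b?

list.copy() returns list; list.append() returns None

list, NoneType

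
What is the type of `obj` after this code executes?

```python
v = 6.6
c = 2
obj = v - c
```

float - int returns float (6.6 - 2 = 4.6)

float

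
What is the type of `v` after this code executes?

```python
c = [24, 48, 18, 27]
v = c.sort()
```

list.sort() returns None (sorts in place)

NoneType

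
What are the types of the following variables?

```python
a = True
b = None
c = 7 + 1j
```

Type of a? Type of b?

a is bool; b is NoneType

bool, NoneType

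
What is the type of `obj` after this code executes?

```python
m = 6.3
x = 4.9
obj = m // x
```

float // float returns float (floor division preserves float type)

float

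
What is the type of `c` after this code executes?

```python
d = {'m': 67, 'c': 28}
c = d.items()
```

dict.items() returns a dict_items view

dict_items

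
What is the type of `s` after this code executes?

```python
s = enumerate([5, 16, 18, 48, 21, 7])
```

enumerate() returns an enumerate iterator object

enumerate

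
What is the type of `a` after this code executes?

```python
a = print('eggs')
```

print() returns None

NoneType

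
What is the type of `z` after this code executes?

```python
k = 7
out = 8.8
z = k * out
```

int * float returns float (7 * 8.8 = 61.6)

float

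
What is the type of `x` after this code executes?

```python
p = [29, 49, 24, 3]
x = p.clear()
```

list.clear() returns None

NoneType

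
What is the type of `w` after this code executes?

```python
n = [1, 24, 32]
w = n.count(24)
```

list.count() returns int

int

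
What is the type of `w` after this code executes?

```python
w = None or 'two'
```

'or' with None returns the other value ('two', str)

str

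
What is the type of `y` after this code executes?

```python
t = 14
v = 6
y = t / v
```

int / int always returns float in Python 3 (14 / 6 = 2.33333)

float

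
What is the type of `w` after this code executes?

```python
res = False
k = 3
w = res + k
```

bool + int returns int (False is 0, so 0 + 3 = 3)

int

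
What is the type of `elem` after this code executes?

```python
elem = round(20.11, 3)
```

round() with ndigits arg returns float

float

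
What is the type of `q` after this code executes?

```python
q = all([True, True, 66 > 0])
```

all() returns bool

bool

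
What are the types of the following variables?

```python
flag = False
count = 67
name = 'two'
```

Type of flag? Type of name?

flag is bool; name is str

bool, str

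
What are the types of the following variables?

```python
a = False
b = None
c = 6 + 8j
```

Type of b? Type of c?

b is NoneType; c is complex

NoneType, complex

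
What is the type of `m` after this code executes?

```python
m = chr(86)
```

chr() returns str (single character)

str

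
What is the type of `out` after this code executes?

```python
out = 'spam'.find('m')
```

str.find() returns int (index, or -1)

int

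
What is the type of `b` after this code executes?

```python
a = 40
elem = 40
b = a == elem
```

Equality comparison returns bool

bool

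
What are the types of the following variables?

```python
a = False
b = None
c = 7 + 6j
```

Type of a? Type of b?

a is bool; b is NoneType

bool, NoneType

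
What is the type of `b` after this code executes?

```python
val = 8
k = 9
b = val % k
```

int % int returns int (8 % 9 = 8)

int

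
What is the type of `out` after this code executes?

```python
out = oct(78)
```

oct() returns str representation

str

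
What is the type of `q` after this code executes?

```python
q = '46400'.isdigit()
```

str.isdigit() returns bool

bool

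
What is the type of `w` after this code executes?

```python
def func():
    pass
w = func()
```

A function with no return statement returns None

NoneType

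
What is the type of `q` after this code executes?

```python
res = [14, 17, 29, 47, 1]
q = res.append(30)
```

list.append() returns None (mutates in place)

NoneType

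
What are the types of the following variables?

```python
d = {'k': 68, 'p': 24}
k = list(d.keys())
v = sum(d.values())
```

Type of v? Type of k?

sum of int values returns int; list(...) returns list

int, list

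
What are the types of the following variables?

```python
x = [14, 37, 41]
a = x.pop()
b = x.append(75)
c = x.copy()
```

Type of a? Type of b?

list.pop() returns the element (int); list.append() returns None

int, NoneType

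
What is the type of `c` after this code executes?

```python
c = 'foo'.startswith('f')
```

str.startswith() returns bool

bool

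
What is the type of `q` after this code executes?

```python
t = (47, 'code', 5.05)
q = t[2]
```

Index 2 of tuple is 5.05 which is float

float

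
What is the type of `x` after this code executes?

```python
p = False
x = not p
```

'not' always returns bool

bool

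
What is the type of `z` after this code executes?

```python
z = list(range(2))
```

list(range(...)) returns list

list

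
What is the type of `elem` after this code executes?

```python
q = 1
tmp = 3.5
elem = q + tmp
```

int + float returns float (1 + 3.5 = 4.5)

float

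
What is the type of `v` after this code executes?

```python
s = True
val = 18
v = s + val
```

bool + int returns int (True is 1, so 1 + 18 = 19)

int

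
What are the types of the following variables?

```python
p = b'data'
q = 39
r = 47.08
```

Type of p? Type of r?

p is bytes; r is float

bytes, float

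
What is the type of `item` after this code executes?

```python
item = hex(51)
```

hex() returns str representation

str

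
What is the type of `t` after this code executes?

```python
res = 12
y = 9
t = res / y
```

int / int always returns float in Python 3 (12 / 9 = 1.33333)

float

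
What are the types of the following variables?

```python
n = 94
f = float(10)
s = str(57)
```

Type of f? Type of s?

f is float; s is str

float, str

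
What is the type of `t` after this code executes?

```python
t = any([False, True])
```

any() returns bool

bool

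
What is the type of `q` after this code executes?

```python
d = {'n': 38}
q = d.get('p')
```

dict.get() returns None when key 'p' is not found and no default given

NoneType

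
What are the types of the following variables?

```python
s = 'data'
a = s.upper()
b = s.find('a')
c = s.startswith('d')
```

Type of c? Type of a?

str.startswith() returns bool; str.upper() returns str

bool, str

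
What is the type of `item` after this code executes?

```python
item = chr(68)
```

chr() returns str (single character)

str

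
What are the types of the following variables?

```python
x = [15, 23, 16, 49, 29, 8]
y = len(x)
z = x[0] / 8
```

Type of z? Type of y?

int / int returns float; len() returns int

float, int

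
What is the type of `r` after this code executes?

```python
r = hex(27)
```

hex() returns str representation

str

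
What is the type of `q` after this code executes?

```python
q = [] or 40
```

'or' returns first truthy value (40, which is int)

int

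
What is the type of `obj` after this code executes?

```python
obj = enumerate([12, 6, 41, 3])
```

enumerate() returns an enumerate iterator object

enumerate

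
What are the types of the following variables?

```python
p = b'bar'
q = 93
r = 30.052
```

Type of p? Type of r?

p is bytes; r is float

bytes, float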